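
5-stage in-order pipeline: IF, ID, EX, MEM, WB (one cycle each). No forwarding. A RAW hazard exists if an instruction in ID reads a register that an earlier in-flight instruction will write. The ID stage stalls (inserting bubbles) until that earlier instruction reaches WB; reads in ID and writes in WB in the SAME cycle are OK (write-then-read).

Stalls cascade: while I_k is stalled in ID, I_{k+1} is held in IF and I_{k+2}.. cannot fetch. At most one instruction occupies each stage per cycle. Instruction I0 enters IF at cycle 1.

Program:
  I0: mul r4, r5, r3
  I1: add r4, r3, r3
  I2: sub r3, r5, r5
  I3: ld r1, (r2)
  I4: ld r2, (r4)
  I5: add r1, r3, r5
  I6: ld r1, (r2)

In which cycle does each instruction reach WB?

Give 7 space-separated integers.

Answer: 5 6 7 8 9 10 12

Derivation:
I0 mul r4 <- r5,r3: IF@1 ID@2 stall=0 (-) EX@3 MEM@4 WB@5
I1 add r4 <- r3,r3: IF@2 ID@3 stall=0 (-) EX@4 MEM@5 WB@6
I2 sub r3 <- r5,r5: IF@3 ID@4 stall=0 (-) EX@5 MEM@6 WB@7
I3 ld r1 <- r2: IF@4 ID@5 stall=0 (-) EX@6 MEM@7 WB@8
I4 ld r2 <- r4: IF@5 ID@6 stall=0 (-) EX@7 MEM@8 WB@9
I5 add r1 <- r3,r5: IF@6 ID@7 stall=0 (-) EX@8 MEM@9 WB@10
I6 ld r1 <- r2: IF@7 ID@8 stall=1 (RAW on I4.r2 (WB@9)) EX@10 MEM@11 WB@12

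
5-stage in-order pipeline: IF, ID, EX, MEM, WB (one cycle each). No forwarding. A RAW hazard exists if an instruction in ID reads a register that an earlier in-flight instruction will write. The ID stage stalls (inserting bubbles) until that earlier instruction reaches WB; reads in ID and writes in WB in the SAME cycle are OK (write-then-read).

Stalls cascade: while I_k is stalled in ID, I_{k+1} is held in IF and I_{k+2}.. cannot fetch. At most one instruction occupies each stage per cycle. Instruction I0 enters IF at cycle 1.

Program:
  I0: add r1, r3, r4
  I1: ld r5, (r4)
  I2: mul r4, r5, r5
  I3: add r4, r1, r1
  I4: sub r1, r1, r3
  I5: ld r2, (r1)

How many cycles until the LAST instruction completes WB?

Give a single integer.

Answer: 14

Derivation:
I0 add r1 <- r3,r4: IF@1 ID@2 stall=0 (-) EX@3 MEM@4 WB@5
I1 ld r5 <- r4: IF@2 ID@3 stall=0 (-) EX@4 MEM@5 WB@6
I2 mul r4 <- r5,r5: IF@3 ID@4 stall=2 (RAW on I1.r5 (WB@6)) EX@7 MEM@8 WB@9
I3 add r4 <- r1,r1: IF@4 ID@7 stall=0 (-) EX@8 MEM@9 WB@10
I4 sub r1 <- r1,r3: IF@7 ID@8 stall=0 (-) EX@9 MEM@10 WB@11
I5 ld r2 <- r1: IF@8 ID@9 stall=2 (RAW on I4.r1 (WB@11)) EX@12 MEM@13 WB@14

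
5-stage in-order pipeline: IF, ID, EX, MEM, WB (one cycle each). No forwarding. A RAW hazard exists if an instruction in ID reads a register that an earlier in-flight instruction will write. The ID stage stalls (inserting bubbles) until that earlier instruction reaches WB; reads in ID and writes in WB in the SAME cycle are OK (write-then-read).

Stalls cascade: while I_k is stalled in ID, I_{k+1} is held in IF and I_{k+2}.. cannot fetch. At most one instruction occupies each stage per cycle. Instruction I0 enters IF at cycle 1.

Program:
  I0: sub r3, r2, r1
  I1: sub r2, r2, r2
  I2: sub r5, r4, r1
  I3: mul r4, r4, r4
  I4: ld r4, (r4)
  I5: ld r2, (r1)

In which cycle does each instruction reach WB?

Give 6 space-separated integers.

I0 sub r3 <- r2,r1: IF@1 ID@2 stall=0 (-) EX@3 MEM@4 WB@5
I1 sub r2 <- r2,r2: IF@2 ID@3 stall=0 (-) EX@4 MEM@5 WB@6
I2 sub r5 <- r4,r1: IF@3 ID@4 stall=0 (-) EX@5 MEM@6 WB@7
I3 mul r4 <- r4,r4: IF@4 ID@5 stall=0 (-) EX@6 MEM@7 WB@8
I4 ld r4 <- r4: IF@5 ID@6 stall=2 (RAW on I3.r4 (WB@8)) EX@9 MEM@10 WB@11
I5 ld r2 <- r1: IF@6 ID@9 stall=0 (-) EX@10 MEM@11 WB@12

Answer: 5 6 7 8 11 12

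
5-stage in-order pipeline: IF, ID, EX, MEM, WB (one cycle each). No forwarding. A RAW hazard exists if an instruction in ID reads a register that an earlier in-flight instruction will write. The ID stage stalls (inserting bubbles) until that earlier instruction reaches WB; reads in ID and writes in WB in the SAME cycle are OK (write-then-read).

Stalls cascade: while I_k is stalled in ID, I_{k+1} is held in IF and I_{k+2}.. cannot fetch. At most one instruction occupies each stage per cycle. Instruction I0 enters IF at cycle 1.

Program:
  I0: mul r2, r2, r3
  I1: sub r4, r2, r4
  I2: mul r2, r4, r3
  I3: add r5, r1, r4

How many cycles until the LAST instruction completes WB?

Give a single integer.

Answer: 12

Derivation:
I0 mul r2 <- r2,r3: IF@1 ID@2 stall=0 (-) EX@3 MEM@4 WB@5
I1 sub r4 <- r2,r4: IF@2 ID@3 stall=2 (RAW on I0.r2 (WB@5)) EX@6 MEM@7 WB@8
I2 mul r2 <- r4,r3: IF@3 ID@6 stall=2 (RAW on I1.r4 (WB@8)) EX@9 MEM@10 WB@11
I3 add r5 <- r1,r4: IF@6 ID@9 stall=0 (-) EX@10 MEM@11 WB@12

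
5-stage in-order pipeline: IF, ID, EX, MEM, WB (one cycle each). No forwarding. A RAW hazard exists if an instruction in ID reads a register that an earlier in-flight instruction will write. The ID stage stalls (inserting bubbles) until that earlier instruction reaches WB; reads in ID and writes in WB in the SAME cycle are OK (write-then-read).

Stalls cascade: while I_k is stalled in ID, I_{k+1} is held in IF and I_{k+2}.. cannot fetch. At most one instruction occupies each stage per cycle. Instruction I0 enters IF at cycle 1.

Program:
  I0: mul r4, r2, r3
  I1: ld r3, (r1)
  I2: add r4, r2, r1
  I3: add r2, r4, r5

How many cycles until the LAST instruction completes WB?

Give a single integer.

I0 mul r4 <- r2,r3: IF@1 ID@2 stall=0 (-) EX@3 MEM@4 WB@5
I1 ld r3 <- r1: IF@2 ID@3 stall=0 (-) EX@4 MEM@5 WB@6
I2 add r4 <- r2,r1: IF@3 ID@4 stall=0 (-) EX@5 MEM@6 WB@7
I3 add r2 <- r4,r5: IF@4 ID@5 stall=2 (RAW on I2.r4 (WB@7)) EX@8 MEM@9 WB@10

Answer: 10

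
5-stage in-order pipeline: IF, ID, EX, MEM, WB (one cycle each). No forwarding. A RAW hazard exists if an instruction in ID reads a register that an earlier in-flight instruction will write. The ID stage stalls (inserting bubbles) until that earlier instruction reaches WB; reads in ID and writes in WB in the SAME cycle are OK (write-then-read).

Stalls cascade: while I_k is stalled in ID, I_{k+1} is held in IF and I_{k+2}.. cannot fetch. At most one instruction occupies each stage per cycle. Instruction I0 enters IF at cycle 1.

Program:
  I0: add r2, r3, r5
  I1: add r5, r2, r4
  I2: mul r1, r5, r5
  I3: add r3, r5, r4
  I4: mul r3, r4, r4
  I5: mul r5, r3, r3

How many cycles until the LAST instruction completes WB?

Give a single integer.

Answer: 16

Derivation:
I0 add r2 <- r3,r5: IF@1 ID@2 stall=0 (-) EX@3 MEM@4 WB@5
I1 add r5 <- r2,r4: IF@2 ID@3 stall=2 (RAW on I0.r2 (WB@5)) EX@6 MEM@7 WB@8
I2 mul r1 <- r5,r5: IF@3 ID@6 stall=2 (RAW on I1.r5 (WB@8)) EX@9 MEM@10 WB@11
I3 add r3 <- r5,r4: IF@6 ID@9 stall=0 (-) EX@10 MEM@11 WB@12
I4 mul r3 <- r4,r4: IF@9 ID@10 stall=0 (-) EX@11 MEM@12 WB@13
I5 mul r5 <- r3,r3: IF@10 ID@11 stall=2 (RAW on I4.r3 (WB@13)) EX@14 MEM@15 WB@16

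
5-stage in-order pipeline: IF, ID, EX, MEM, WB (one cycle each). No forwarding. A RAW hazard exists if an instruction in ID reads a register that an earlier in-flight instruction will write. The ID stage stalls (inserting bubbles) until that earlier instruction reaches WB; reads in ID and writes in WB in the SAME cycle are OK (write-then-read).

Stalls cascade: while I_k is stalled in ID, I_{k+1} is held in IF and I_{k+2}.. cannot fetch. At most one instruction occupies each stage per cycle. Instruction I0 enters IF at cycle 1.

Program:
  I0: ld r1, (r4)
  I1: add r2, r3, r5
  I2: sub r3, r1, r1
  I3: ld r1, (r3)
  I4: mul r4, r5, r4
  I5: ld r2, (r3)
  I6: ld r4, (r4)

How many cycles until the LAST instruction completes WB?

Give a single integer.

Answer: 15

Derivation:
I0 ld r1 <- r4: IF@1 ID@2 stall=0 (-) EX@3 MEM@4 WB@5
I1 add r2 <- r3,r5: IF@2 ID@3 stall=0 (-) EX@4 MEM@5 WB@6
I2 sub r3 <- r1,r1: IF@3 ID@4 stall=1 (RAW on I0.r1 (WB@5)) EX@6 MEM@7 WB@8
I3 ld r1 <- r3: IF@4 ID@6 stall=2 (RAW on I2.r3 (WB@8)) EX@9 MEM@10 WB@11
I4 mul r4 <- r5,r4: IF@6 ID@9 stall=0 (-) EX@10 MEM@11 WB@12
I5 ld r2 <- r3: IF@9 ID@10 stall=0 (-) EX@11 MEM@12 WB@13
I6 ld r4 <- r4: IF@10 ID@11 stall=1 (RAW on I4.r4 (WB@12)) EX@13 MEM@14 WB@15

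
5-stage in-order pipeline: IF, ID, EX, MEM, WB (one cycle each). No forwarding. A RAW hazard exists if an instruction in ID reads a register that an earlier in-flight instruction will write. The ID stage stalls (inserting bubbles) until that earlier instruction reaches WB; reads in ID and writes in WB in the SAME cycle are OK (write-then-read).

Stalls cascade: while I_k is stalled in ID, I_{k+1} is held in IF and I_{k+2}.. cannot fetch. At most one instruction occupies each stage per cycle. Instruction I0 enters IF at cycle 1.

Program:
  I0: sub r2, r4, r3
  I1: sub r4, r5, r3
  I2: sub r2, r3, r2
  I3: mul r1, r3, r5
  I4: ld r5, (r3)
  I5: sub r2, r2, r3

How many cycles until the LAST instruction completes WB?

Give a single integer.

I0 sub r2 <- r4,r3: IF@1 ID@2 stall=0 (-) EX@3 MEM@4 WB@5
I1 sub r4 <- r5,r3: IF@2 ID@3 stall=0 (-) EX@4 MEM@5 WB@6
I2 sub r2 <- r3,r2: IF@3 ID@4 stall=1 (RAW on I0.r2 (WB@5)) EX@6 MEM@7 WB@8
I3 mul r1 <- r3,r5: IF@4 ID@6 stall=0 (-) EX@7 MEM@8 WB@9
I4 ld r5 <- r3: IF@6 ID@7 stall=0 (-) EX@8 MEM@9 WB@10
I5 sub r2 <- r2,r3: IF@7 ID@8 stall=0 (-) EX@9 MEM@10 WB@11

Answer: 11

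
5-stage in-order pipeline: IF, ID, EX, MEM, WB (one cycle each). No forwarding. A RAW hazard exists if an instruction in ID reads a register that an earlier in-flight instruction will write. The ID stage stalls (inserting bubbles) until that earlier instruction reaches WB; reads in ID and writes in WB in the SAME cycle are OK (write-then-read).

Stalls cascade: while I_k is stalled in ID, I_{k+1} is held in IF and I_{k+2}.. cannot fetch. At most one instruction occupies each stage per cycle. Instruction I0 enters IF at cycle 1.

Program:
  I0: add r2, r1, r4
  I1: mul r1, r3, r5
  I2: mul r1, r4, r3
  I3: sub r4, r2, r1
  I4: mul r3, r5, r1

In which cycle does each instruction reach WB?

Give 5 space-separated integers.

Answer: 5 6 7 10 11

Derivation:
I0 add r2 <- r1,r4: IF@1 ID@2 stall=0 (-) EX@3 MEM@4 WB@5
I1 mul r1 <- r3,r5: IF@2 ID@3 stall=0 (-) EX@4 MEM@5 WB@6
I2 mul r1 <- r4,r3: IF@3 ID@4 stall=0 (-) EX@5 MEM@6 WB@7
I3 sub r4 <- r2,r1: IF@4 ID@5 stall=2 (RAW on I2.r1 (WB@7)) EX@8 MEM@9 WB@10
I4 mul r3 <- r5,r1: IF@5 ID@8 stall=0 (-) EX@9 MEM@10 WB@11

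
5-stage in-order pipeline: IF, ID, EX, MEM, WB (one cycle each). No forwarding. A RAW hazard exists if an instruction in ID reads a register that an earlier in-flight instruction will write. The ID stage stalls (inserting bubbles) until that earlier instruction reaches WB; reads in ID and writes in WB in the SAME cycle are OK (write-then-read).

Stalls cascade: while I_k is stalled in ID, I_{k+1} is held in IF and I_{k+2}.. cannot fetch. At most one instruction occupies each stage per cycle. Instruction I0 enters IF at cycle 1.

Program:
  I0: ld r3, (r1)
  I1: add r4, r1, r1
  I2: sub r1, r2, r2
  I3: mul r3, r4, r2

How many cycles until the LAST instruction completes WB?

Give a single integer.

Answer: 9

Derivation:
I0 ld r3 <- r1: IF@1 ID@2 stall=0 (-) EX@3 MEM@4 WB@5
I1 add r4 <- r1,r1: IF@2 ID@3 stall=0 (-) EX@4 MEM@5 WB@6
I2 sub r1 <- r2,r2: IF@3 ID@4 stall=0 (-) EX@5 MEM@6 WB@7
I3 mul r3 <- r4,r2: IF@4 ID@5 stall=1 (RAW on I1.r4 (WB@6)) EX@7 MEM@8 WB@9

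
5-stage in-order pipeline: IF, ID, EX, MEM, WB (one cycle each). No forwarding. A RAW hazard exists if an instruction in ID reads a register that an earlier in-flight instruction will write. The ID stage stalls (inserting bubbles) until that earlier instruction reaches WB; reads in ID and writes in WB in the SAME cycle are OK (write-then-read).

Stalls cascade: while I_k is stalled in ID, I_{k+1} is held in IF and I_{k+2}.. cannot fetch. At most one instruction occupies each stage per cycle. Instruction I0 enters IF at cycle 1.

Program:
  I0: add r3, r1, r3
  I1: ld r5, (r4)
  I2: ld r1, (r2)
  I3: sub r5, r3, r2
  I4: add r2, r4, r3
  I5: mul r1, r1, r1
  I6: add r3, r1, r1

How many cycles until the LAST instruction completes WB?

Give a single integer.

I0 add r3 <- r1,r3: IF@1 ID@2 stall=0 (-) EX@3 MEM@4 WB@5
I1 ld r5 <- r4: IF@2 ID@3 stall=0 (-) EX@4 MEM@5 WB@6
I2 ld r1 <- r2: IF@3 ID@4 stall=0 (-) EX@5 MEM@6 WB@7
I3 sub r5 <- r3,r2: IF@4 ID@5 stall=0 (-) EX@6 MEM@7 WB@8
I4 add r2 <- r4,r3: IF@5 ID@6 stall=0 (-) EX@7 MEM@8 WB@9
I5 mul r1 <- r1,r1: IF@6 ID@7 stall=0 (-) EX@8 MEM@9 WB@10
I6 add r3 <- r1,r1: IF@7 ID@8 stall=2 (RAW on I5.r1 (WB@10)) EX@11 MEM@12 WB@13

Answer: 13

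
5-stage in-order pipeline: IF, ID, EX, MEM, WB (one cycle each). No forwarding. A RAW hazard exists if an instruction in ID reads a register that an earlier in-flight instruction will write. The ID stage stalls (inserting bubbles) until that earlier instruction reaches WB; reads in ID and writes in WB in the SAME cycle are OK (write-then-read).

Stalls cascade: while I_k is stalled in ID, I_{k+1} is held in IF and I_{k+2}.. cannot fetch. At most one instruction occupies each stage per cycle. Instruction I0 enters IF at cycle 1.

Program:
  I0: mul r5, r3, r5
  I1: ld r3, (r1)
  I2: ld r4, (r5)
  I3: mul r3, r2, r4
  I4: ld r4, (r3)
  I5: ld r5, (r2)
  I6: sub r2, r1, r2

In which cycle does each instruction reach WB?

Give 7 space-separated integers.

Answer: 5 6 8 11 14 15 16

Derivation:
I0 mul r5 <- r3,r5: IF@1 ID@2 stall=0 (-) EX@3 MEM@4 WB@5
I1 ld r3 <- r1: IF@2 ID@3 stall=0 (-) EX@4 MEM@5 WB@6
I2 ld r4 <- r5: IF@3 ID@4 stall=1 (RAW on I0.r5 (WB@5)) EX@6 MEM@7 WB@8
I3 mul r3 <- r2,r4: IF@4 ID@6 stall=2 (RAW on I2.r4 (WB@8)) EX@9 MEM@10 WB@11
I4 ld r4 <- r3: IF@6 ID@9 stall=2 (RAW on I3.r3 (WB@11)) EX@12 MEM@13 WB@14
I5 ld r5 <- r2: IF@9 ID@12 stall=0 (-) EX@13 MEM@14 WB@15
I6 sub r2 <- r1,r2: IF@12 ID@13 stall=0 (-) EX@14 MEM@15 WB@16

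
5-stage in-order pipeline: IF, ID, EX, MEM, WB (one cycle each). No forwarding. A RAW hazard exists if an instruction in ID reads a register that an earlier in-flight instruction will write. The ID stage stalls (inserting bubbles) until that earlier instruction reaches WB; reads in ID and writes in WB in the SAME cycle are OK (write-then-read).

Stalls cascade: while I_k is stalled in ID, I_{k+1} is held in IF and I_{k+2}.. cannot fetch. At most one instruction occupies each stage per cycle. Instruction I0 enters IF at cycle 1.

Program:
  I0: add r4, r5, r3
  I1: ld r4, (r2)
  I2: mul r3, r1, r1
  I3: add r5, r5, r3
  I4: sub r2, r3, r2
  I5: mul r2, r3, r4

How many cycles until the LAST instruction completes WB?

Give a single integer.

Answer: 12

Derivation:
I0 add r4 <- r5,r3: IF@1 ID@2 stall=0 (-) EX@3 MEM@4 WB@5
I1 ld r4 <- r2: IF@2 ID@3 stall=0 (-) EX@4 MEM@5 WB@6
I2 mul r3 <- r1,r1: IF@3 ID@4 stall=0 (-) EX@5 MEM@6 WB@7
I3 add r5 <- r5,r3: IF@4 ID@5 stall=2 (RAW on I2.r3 (WB@7)) EX@8 MEM@9 WB@10
I4 sub r2 <- r3,r2: IF@5 ID@8 stall=0 (-) EX@9 MEM@10 WB@11
I5 mul r2 <- r3,r4: IF@8 ID@9 stall=0 (-) EX@10 MEM@11 WB@12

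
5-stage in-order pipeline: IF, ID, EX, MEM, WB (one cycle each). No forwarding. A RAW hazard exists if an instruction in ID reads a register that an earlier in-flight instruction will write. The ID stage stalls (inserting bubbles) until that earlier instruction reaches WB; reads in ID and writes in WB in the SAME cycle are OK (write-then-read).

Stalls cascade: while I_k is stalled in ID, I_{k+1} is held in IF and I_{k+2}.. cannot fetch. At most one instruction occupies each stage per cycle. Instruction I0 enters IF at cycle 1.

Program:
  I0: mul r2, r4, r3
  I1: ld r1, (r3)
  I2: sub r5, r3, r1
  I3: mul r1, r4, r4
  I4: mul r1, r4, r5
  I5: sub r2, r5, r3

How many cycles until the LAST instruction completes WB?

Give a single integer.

Answer: 13

Derivation:
I0 mul r2 <- r4,r3: IF@1 ID@2 stall=0 (-) EX@3 MEM@4 WB@5
I1 ld r1 <- r3: IF@2 ID@3 stall=0 (-) EX@4 MEM@5 WB@6
I2 sub r5 <- r3,r1: IF@3 ID@4 stall=2 (RAW on I1.r1 (WB@6)) EX@7 MEM@8 WB@9
I3 mul r1 <- r4,r4: IF@4 ID@7 stall=0 (-) EX@8 MEM@9 WB@10
I4 mul r1 <- r4,r5: IF@7 ID@8 stall=1 (RAW on I2.r5 (WB@9)) EX@10 MEM@11 WB@12
I5 sub r2 <- r5,r3: IF@8 ID@10 stall=0 (-) EX@11 MEM@12 WB@13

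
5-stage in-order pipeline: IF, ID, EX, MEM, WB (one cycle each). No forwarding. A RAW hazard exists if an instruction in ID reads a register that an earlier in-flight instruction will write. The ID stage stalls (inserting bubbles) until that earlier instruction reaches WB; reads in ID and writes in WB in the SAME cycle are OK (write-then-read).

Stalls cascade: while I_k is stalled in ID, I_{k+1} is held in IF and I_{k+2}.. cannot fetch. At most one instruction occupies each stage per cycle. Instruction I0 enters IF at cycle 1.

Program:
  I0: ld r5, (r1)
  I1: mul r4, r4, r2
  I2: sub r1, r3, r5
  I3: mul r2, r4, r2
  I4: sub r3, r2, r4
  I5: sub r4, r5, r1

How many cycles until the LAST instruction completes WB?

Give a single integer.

Answer: 13

Derivation:
I0 ld r5 <- r1: IF@1 ID@2 stall=0 (-) EX@3 MEM@4 WB@5
I1 mul r4 <- r4,r2: IF@2 ID@3 stall=0 (-) EX@4 MEM@5 WB@6
I2 sub r1 <- r3,r5: IF@3 ID@4 stall=1 (RAW on I0.r5 (WB@5)) EX@6 MEM@7 WB@8
I3 mul r2 <- r4,r2: IF@4 ID@6 stall=0 (-) EX@7 MEM@8 WB@9
I4 sub r3 <- r2,r4: IF@6 ID@7 stall=2 (RAW on I3.r2 (WB@9)) EX@10 MEM@11 WB@12
I5 sub r4 <- r5,r1: IF@7 ID@10 stall=0 (-) EX@11 MEM@12 WB@13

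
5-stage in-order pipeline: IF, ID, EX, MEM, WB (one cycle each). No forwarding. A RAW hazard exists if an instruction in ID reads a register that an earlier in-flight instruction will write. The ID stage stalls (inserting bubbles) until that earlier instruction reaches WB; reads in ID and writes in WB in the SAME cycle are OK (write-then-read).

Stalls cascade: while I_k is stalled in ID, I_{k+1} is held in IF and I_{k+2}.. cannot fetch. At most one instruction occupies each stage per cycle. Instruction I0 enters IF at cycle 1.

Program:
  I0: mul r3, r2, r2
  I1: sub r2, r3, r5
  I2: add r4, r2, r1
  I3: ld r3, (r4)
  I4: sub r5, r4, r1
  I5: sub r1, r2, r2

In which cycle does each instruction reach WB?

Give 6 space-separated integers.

I0 mul r3 <- r2,r2: IF@1 ID@2 stall=0 (-) EX@3 MEM@4 WB@5
I1 sub r2 <- r3,r5: IF@2 ID@3 stall=2 (RAW on I0.r3 (WB@5)) EX@6 MEM@7 WB@8
I2 add r4 <- r2,r1: IF@3 ID@6 stall=2 (RAW on I1.r2 (WB@8)) EX@9 MEM@10 WB@11
I3 ld r3 <- r4: IF@6 ID@9 stall=2 (RAW on I2.r4 (WB@11)) EX@12 MEM@13 WB@14
I4 sub r5 <- r4,r1: IF@9 ID@12 stall=0 (-) EX@13 MEM@14 WB@15
I5 sub r1 <- r2,r2: IF@12 ID@13 stall=0 (-) EX@14 MEM@15 WB@16

Answer: 5 8 11 14 15 16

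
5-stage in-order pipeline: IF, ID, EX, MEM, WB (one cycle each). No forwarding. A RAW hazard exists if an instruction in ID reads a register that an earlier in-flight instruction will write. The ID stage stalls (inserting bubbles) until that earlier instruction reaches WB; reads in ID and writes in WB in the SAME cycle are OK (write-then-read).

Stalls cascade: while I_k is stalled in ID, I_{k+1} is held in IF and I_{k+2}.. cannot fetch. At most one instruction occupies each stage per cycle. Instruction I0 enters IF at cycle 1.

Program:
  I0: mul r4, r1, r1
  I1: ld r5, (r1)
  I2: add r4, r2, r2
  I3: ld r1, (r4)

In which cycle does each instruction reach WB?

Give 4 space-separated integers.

Answer: 5 6 7 10

Derivation:
I0 mul r4 <- r1,r1: IF@1 ID@2 stall=0 (-) EX@3 MEM@4 WB@5
I1 ld r5 <- r1: IF@2 ID@3 stall=0 (-) EX@4 MEM@5 WB@6
I2 add r4 <- r2,r2: IF@3 ID@4 stall=0 (-) EX@5 MEM@6 WB@7
I3 ld r1 <- r4: IF@4 ID@5 stall=2 (RAW on I2.r4 (WB@7)) EX@8 MEM@9 WB@10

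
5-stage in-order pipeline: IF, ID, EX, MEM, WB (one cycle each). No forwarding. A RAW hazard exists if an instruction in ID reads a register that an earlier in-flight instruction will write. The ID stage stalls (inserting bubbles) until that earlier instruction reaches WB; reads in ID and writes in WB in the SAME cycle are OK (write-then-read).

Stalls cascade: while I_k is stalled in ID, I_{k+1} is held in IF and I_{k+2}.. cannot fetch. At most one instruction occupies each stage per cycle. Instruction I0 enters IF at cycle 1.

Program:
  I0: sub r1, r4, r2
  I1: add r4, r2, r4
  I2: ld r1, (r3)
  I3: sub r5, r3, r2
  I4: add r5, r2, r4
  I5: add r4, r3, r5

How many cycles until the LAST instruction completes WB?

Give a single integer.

Answer: 12

Derivation:
I0 sub r1 <- r4,r2: IF@1 ID@2 stall=0 (-) EX@3 MEM@4 WB@5
I1 add r4 <- r2,r4: IF@2 ID@3 stall=0 (-) EX@4 MEM@5 WB@6
I2 ld r1 <- r3: IF@3 ID@4 stall=0 (-) EX@5 MEM@6 WB@7
I3 sub r5 <- r3,r2: IF@4 ID@5 stall=0 (-) EX@6 MEM@7 WB@8
I4 add r5 <- r2,r4: IF@5 ID@6 stall=0 (-) EX@7 MEM@8 WB@9
I5 add r4 <- r3,r5: IF@6 ID@7 stall=2 (RAW on I4.r5 (WB@9)) EX@10 MEM@11 WB@12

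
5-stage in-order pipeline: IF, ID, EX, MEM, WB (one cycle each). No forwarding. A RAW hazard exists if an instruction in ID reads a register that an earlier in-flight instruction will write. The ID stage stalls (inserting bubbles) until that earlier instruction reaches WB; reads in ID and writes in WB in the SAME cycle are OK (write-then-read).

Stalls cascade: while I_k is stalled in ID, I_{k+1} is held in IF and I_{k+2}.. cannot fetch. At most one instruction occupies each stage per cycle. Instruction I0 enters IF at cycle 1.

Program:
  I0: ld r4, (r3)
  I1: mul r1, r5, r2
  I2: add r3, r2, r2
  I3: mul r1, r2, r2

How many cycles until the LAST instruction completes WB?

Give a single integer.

Answer: 8

Derivation:
I0 ld r4 <- r3: IF@1 ID@2 stall=0 (-) EX@3 MEM@4 WB@5
I1 mul r1 <- r5,r2: IF@2 ID@3 stall=0 (-) EX@4 MEM@5 WB@6
I2 add r3 <- r2,r2: IF@3 ID@4 stall=0 (-) EX@5 MEM@6 WB@7
I3 mul r1 <- r2,r2: IF@4 ID@5 stall=0 (-) EX@6 MEM@7 WB@8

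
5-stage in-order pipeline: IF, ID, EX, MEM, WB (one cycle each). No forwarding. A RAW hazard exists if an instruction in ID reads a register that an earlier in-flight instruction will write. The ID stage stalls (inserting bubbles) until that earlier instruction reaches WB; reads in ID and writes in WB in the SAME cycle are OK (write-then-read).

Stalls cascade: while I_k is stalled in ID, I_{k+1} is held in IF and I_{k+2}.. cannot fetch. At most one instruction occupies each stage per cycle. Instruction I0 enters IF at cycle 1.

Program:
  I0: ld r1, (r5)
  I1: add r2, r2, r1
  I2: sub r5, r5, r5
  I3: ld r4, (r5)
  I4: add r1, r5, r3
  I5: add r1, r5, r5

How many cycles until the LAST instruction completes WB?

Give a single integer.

Answer: 14

Derivation:
I0 ld r1 <- r5: IF@1 ID@2 stall=0 (-) EX@3 MEM@4 WB@5
I1 add r2 <- r2,r1: IF@2 ID@3 stall=2 (RAW on I0.r1 (WB@5)) EX@6 MEM@7 WB@8
I2 sub r5 <- r5,r5: IF@3 ID@6 stall=0 (-) EX@7 MEM@8 WB@9
I3 ld r4 <- r5: IF@6 ID@7 stall=2 (RAW on I2.r5 (WB@9)) EX@10 MEM@11 WB@12
I4 add r1 <- r5,r3: IF@7 ID@10 stall=0 (-) EX@11 MEM@12 WB@13
I5 add r1 <- r5,r5: IF@10 ID@11 stall=0 (-) EX@12 MEM@13 WB@14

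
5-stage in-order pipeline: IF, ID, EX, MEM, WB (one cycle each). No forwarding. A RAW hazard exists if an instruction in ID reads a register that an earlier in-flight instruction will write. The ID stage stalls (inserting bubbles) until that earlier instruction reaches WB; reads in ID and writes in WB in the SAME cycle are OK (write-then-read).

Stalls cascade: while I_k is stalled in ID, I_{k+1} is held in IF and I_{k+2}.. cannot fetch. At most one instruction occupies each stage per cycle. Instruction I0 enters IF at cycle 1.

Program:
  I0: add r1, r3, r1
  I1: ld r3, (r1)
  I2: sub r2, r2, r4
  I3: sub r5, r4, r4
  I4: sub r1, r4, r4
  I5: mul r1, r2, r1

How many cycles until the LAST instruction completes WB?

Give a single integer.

Answer: 14

Derivation:
I0 add r1 <- r3,r1: IF@1 ID@2 stall=0 (-) EX@3 MEM@4 WB@5
I1 ld r3 <- r1: IF@2 ID@3 stall=2 (RAW on I0.r1 (WB@5)) EX@6 MEM@7 WB@8
I2 sub r2 <- r2,r4: IF@3 ID@6 stall=0 (-) EX@7 MEM@8 WB@9
I3 sub r5 <- r4,r4: IF@6 ID@7 stall=0 (-) EX@8 MEM@9 WB@10
I4 sub r1 <- r4,r4: IF@7 ID@8 stall=0 (-) EX@9 MEM@10 WB@11
I5 mul r1 <- r2,r1: IF@8 ID@9 stall=2 (RAW on I4.r1 (WB@11)) EX@12 MEM@13 WB@14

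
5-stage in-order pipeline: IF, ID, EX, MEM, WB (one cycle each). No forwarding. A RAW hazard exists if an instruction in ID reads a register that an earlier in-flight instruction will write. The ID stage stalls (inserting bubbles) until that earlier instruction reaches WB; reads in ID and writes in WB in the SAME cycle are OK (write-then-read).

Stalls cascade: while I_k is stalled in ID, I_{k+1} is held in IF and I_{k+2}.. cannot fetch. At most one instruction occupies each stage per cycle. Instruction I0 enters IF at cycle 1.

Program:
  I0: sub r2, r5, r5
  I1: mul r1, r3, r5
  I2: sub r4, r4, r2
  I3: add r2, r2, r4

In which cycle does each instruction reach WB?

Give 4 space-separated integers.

Answer: 5 6 8 11

Derivation:
I0 sub r2 <- r5,r5: IF@1 ID@2 stall=0 (-) EX@3 MEM@4 WB@5
I1 mul r1 <- r3,r5: IF@2 ID@3 stall=0 (-) EX@4 MEM@5 WB@6
I2 sub r4 <- r4,r2: IF@3 ID@4 stall=1 (RAW on I0.r2 (WB@5)) EX@6 MEM@7 WB@8
I3 add r2 <- r2,r4: IF@4 ID@6 stall=2 (RAW on I2.r4 (WB@8)) EX@9 MEM@10 WB@11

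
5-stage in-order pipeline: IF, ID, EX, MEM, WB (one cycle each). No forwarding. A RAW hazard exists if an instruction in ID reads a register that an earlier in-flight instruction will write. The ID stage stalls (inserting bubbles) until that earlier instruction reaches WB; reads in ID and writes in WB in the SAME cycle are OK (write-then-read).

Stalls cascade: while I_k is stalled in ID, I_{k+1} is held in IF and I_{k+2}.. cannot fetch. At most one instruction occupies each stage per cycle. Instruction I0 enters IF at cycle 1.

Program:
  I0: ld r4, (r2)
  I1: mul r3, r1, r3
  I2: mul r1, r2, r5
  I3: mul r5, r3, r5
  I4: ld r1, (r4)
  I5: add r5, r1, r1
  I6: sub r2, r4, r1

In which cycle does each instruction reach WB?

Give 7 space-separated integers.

Answer: 5 6 7 9 10 13 14

Derivation:
I0 ld r4 <- r2: IF@1 ID@2 stall=0 (-) EX@3 MEM@4 WB@5
I1 mul r3 <- r1,r3: IF@2 ID@3 stall=0 (-) EX@4 MEM@5 WB@6
I2 mul r1 <- r2,r5: IF@3 ID@4 stall=0 (-) EX@5 MEM@6 WB@7
I3 mul r5 <- r3,r5: IF@4 ID@5 stall=1 (RAW on I1.r3 (WB@6)) EX@7 MEM@8 WB@9
I4 ld r1 <- r4: IF@5 ID@7 stall=0 (-) EX@8 MEM@9 WB@10
I5 add r5 <- r1,r1: IF@7 ID@8 stall=2 (RAW on I4.r1 (WB@10)) EX@11 MEM@12 WB@13
I6 sub r2 <- r4,r1: IF@8 ID@11 stall=0 (-) EX@12 MEM@13 WB@14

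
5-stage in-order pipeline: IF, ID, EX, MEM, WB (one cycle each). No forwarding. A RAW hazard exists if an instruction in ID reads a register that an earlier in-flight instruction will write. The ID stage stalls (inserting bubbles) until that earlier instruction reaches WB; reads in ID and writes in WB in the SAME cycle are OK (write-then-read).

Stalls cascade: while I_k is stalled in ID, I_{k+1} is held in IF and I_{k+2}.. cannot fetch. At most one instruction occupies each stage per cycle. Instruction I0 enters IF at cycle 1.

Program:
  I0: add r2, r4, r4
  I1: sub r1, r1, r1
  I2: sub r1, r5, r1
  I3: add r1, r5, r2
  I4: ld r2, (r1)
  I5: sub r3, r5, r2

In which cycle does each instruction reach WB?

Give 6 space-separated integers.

Answer: 5 6 9 10 13 16

Derivation:
I0 add r2 <- r4,r4: IF@1 ID@2 stall=0 (-) EX@3 MEM@4 WB@5
I1 sub r1 <- r1,r1: IF@2 ID@3 stall=0 (-) EX@4 MEM@5 WB@6
I2 sub r1 <- r5,r1: IF@3 ID@4 stall=2 (RAW on I1.r1 (WB@6)) EX@7 MEM@8 WB@9
I3 add r1 <- r5,r2: IF@4 ID@7 stall=0 (-) EX@8 MEM@9 WB@10
I4 ld r2 <- r1: IF@7 ID@8 stall=2 (RAW on I3.r1 (WB@10)) EX@11 MEM@12 WB@13
I5 sub r3 <- r5,r2: IF@8 ID@11 stall=2 (RAW on I4.r2 (WB@13)) EX@14 MEM@15 WB@16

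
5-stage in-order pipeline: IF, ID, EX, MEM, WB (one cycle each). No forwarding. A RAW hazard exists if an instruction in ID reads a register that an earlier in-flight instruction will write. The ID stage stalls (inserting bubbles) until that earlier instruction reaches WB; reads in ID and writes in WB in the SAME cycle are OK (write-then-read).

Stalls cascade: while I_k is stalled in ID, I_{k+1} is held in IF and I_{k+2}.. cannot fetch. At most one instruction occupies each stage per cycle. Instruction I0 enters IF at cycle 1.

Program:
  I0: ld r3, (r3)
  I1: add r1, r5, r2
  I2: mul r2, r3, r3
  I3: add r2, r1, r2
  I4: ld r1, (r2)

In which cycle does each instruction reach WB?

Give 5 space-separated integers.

Answer: 5 6 8 11 14

Derivation:
I0 ld r3 <- r3: IF@1 ID@2 stall=0 (-) EX@3 MEM@4 WB@5
I1 add r1 <- r5,r2: IF@2 ID@3 stall=0 (-) EX@4 MEM@5 WB@6
I2 mul r2 <- r3,r3: IF@3 ID@4 stall=1 (RAW on I0.r3 (WB@5)) EX@6 MEM@7 WB@8
I3 add r2 <- r1,r2: IF@4 ID@6 stall=2 (RAW on I2.r2 (WB@8)) EX@9 MEM@10 WB@11
I4 ld r1 <- r2: IF@6 ID@9 stall=2 (RAW on I3.r2 (WB@11)) EX@12 MEM@13 WB@14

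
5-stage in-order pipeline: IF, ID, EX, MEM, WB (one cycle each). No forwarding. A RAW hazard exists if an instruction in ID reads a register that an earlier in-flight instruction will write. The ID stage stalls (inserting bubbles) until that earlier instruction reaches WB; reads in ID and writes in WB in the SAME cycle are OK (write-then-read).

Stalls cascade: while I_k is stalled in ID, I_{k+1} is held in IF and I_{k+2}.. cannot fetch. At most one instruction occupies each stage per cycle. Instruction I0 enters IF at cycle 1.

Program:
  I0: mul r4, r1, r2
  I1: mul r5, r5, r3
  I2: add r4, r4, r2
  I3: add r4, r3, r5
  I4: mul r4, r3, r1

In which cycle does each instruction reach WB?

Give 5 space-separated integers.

I0 mul r4 <- r1,r2: IF@1 ID@2 stall=0 (-) EX@3 MEM@4 WB@5
I1 mul r5 <- r5,r3: IF@2 ID@3 stall=0 (-) EX@4 MEM@5 WB@6
I2 add r4 <- r4,r2: IF@3 ID@4 stall=1 (RAW on I0.r4 (WB@5)) EX@6 MEM@7 WB@8
I3 add r4 <- r3,r5: IF@4 ID@6 stall=0 (-) EX@7 MEM@8 WB@9
I4 mul r4 <- r3,r1: IF@6 ID@7 stall=0 (-) EX@8 MEM@9 WB@10

Answer: 5 6 8 9 10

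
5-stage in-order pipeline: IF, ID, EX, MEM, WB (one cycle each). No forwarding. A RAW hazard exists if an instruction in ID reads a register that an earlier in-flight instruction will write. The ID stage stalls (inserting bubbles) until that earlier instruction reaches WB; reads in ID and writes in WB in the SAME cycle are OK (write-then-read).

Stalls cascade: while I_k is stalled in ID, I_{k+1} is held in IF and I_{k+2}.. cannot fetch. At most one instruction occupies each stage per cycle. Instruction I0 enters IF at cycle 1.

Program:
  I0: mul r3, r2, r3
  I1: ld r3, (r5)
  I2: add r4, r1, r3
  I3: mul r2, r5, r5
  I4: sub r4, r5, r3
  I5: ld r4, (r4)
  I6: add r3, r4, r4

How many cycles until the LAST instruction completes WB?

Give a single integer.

Answer: 17

Derivation:
I0 mul r3 <- r2,r3: IF@1 ID@2 stall=0 (-) EX@3 MEM@4 WB@5
I1 ld r3 <- r5: IF@2 ID@3 stall=0 (-) EX@4 MEM@5 WB@6
I2 add r4 <- r1,r3: IF@3 ID@4 stall=2 (RAW on I1.r3 (WB@6)) EX@7 MEM@8 WB@9
I3 mul r2 <- r5,r5: IF@4 ID@7 stall=0 (-) EX@8 MEM@9 WB@10
I4 sub r4 <- r5,r3: IF@7 ID@8 stall=0 (-) EX@9 MEM@10 WB@11
I5 ld r4 <- r4: IF@8 ID@9 stall=2 (RAW on I4.r4 (WB@11)) EX@12 MEM@13 WB@14
I6 add r3 <- r4,r4: IF@9 ID@12 stall=2 (RAW on I5.r4 (WB@14)) EX@15 MEM@16 WB@17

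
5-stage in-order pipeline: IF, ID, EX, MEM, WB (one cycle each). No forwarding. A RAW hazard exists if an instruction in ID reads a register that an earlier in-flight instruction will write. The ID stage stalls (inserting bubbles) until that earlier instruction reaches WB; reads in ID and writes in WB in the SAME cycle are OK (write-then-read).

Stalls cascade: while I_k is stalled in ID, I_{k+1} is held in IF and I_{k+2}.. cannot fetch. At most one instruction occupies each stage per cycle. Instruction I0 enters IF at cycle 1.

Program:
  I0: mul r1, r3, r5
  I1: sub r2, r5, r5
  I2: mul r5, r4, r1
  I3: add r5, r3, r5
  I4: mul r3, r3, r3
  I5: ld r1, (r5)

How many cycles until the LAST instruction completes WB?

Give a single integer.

I0 mul r1 <- r3,r5: IF@1 ID@2 stall=0 (-) EX@3 MEM@4 WB@5
I1 sub r2 <- r5,r5: IF@2 ID@3 stall=0 (-) EX@4 MEM@5 WB@6
I2 mul r5 <- r4,r1: IF@3 ID@4 stall=1 (RAW on I0.r1 (WB@5)) EX@6 MEM@7 WB@8
I3 add r5 <- r3,r5: IF@4 ID@6 stall=2 (RAW on I2.r5 (WB@8)) EX@9 MEM@10 WB@11
I4 mul r3 <- r3,r3: IF@6 ID@9 stall=0 (-) EX@10 MEM@11 WB@12
I5 ld r1 <- r5: IF@9 ID@10 stall=1 (RAW on I3.r5 (WB@11)) EX@12 MEM@13 WB@14

Answer: 14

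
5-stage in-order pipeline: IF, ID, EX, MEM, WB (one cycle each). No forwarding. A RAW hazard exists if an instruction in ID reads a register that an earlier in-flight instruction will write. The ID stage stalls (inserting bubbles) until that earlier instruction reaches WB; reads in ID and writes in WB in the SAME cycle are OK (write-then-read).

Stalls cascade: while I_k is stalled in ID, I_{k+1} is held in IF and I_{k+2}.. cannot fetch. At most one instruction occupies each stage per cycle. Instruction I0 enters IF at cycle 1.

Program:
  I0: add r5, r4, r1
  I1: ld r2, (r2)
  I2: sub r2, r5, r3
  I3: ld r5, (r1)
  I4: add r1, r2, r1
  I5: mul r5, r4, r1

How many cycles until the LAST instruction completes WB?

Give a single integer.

Answer: 14

Derivation:
I0 add r5 <- r4,r1: IF@1 ID@2 stall=0 (-) EX@3 MEM@4 WB@5
I1 ld r2 <- r2: IF@2 ID@3 stall=0 (-) EX@4 MEM@5 WB@6
I2 sub r2 <- r5,r3: IF@3 ID@4 stall=1 (RAW on I0.r5 (WB@5)) EX@6 MEM@7 WB@8
I3 ld r5 <- r1: IF@4 ID@6 stall=0 (-) EX@7 MEM@8 WB@9
I4 add r1 <- r2,r1: IF@6 ID@7 stall=1 (RAW on I2.r2 (WB@8)) EX@9 MEM@10 WB@11
I5 mul r5 <- r4,r1: IF@7 ID@9 stall=2 (RAW on I4.r1 (WB@11)) EX@12 MEM@13 WB@14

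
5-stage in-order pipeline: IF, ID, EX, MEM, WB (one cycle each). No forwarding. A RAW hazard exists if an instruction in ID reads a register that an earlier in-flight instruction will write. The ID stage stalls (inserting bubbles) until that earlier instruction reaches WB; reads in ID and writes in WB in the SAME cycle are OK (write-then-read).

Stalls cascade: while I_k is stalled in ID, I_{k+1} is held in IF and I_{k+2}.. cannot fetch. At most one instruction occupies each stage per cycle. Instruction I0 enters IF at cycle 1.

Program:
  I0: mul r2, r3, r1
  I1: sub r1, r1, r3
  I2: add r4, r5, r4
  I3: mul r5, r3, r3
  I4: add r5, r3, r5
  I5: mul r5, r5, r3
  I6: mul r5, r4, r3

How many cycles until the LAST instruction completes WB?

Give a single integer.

Answer: 15

Derivation:
I0 mul r2 <- r3,r1: IF@1 ID@2 stall=0 (-) EX@3 MEM@4 WB@5
I1 sub r1 <- r1,r3: IF@2 ID@3 stall=0 (-) EX@4 MEM@5 WB@6
I2 add r4 <- r5,r4: IF@3 ID@4 stall=0 (-) EX@5 MEM@6 WB@7
I3 mul r5 <- r3,r3: IF@4 ID@5 stall=0 (-) EX@6 MEM@7 WB@8
I4 add r5 <- r3,r5: IF@5 ID@6 stall=2 (RAW on I3.r5 (WB@8)) EX@9 MEM@10 WB@11
I5 mul r5 <- r5,r3: IF@6 ID@9 stall=2 (RAW on I4.r5 (WB@11)) EX@12 MEM@13 WB@14
I6 mul r5 <- r4,r3: IF@9 ID@12 stall=0 (-) EX@13 MEM@14 WB@15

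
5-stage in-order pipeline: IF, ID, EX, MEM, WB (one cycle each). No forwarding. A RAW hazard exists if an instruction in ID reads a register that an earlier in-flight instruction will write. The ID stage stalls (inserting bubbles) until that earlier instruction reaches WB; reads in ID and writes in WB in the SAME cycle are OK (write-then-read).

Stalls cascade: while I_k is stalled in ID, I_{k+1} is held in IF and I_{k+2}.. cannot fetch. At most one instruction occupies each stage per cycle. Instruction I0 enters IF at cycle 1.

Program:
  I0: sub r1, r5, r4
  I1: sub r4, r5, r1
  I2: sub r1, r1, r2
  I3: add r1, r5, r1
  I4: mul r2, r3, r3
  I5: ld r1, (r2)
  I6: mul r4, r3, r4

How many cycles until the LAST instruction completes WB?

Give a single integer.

I0 sub r1 <- r5,r4: IF@1 ID@2 stall=0 (-) EX@3 MEM@4 WB@5
I1 sub r4 <- r5,r1: IF@2 ID@3 stall=2 (RAW on I0.r1 (WB@5)) EX@6 MEM@7 WB@8
I2 sub r1 <- r1,r2: IF@3 ID@6 stall=0 (-) EX@7 MEM@8 WB@9
I3 add r1 <- r5,r1: IF@6 ID@7 stall=2 (RAW on I2.r1 (WB@9)) EX@10 MEM@11 WB@12
I4 mul r2 <- r3,r3: IF@7 ID@10 stall=0 (-) EX@11 MEM@12 WB@13
I5 ld r1 <- r2: IF@10 ID@11 stall=2 (RAW on I4.r2 (WB@13)) EX@14 MEM@15 WB@16
I6 mul r4 <- r3,r4: IF@11 ID@14 stall=0 (-) EX@15 MEM@16 WB@17

Answer: 17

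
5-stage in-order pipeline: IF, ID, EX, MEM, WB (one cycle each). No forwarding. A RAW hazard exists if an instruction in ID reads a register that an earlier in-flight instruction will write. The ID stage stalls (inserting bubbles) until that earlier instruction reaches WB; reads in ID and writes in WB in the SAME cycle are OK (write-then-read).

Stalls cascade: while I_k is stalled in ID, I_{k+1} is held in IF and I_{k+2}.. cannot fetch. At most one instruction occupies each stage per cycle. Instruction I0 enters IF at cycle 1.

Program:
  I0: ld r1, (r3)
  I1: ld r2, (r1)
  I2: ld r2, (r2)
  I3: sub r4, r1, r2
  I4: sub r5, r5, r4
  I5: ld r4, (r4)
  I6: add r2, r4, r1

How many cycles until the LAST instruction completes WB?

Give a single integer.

Answer: 21

Derivation:
I0 ld r1 <- r3: IF@1 ID@2 stall=0 (-) EX@3 MEM@4 WB@5
I1 ld r2 <- r1: IF@2 ID@3 stall=2 (RAW on I0.r1 (WB@5)) EX@6 MEM@7 WB@8
I2 ld r2 <- r2: IF@3 ID@6 stall=2 (RAW on I1.r2 (WB@8)) EX@9 MEM@10 WB@11
I3 sub r4 <- r1,r2: IF@6 ID@9 stall=2 (RAW on I2.r2 (WB@11)) EX@12 MEM@13 WB@14
I4 sub r5 <- r5,r4: IF@9 ID@12 stall=2 (RAW on I3.r4 (WB@14)) EX@15 MEM@16 WB@17
I5 ld r4 <- r4: IF@12 ID@15 stall=0 (-) EX@16 MEM@17 WB@18
I6 add r2 <- r4,r1: IF@15 ID@16 stall=2 (RAW on I5.r4 (WB@18)) EX@19 MEM@20 WB@21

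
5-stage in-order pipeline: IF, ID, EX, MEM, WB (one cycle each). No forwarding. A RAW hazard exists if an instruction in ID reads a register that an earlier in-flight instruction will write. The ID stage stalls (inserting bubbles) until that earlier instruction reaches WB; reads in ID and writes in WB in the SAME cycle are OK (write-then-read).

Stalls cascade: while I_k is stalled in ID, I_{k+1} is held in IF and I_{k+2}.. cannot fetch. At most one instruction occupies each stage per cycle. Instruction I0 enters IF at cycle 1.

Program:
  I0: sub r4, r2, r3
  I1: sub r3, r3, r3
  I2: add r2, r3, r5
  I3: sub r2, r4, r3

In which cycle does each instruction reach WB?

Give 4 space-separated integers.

Answer: 5 6 9 10

Derivation:
I0 sub r4 <- r2,r3: IF@1 ID@2 stall=0 (-) EX@3 MEM@4 WB@5
I1 sub r3 <- r3,r3: IF@2 ID@3 stall=0 (-) EX@4 MEM@5 WB@6
I2 add r2 <- r3,r5: IF@3 ID@4 stall=2 (RAW on I1.r3 (WB@6)) EX@7 MEM@8 WB@9
I3 sub r2 <- r4,r3: IF@4 ID@7 stall=0 (-) EX@8 MEM@9 WB@10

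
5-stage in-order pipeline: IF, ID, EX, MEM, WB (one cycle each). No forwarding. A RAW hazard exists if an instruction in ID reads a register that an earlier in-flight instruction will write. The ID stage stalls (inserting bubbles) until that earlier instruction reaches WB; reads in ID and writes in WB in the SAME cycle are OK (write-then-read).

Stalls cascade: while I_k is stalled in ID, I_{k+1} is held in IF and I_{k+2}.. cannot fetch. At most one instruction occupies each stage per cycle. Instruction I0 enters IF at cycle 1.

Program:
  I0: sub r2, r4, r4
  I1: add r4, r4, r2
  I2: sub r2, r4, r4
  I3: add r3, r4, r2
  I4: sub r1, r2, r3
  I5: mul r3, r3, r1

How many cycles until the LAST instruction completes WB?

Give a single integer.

Answer: 20

Derivation:
I0 sub r2 <- r4,r4: IF@1 ID@2 stall=0 (-) EX@3 MEM@4 WB@5
I1 add r4 <- r4,r2: IF@2 ID@3 stall=2 (RAW on I0.r2 (WB@5)) EX@6 MEM@7 WB@8
I2 sub r2 <- r4,r4: IF@3 ID@6 stall=2 (RAW on I1.r4 (WB@8)) EX@9 MEM@10 WB@11
I3 add r3 <- r4,r2: IF@6 ID@9 stall=2 (RAW on I2.r2 (WB@11)) EX@12 MEM@13 WB@14
I4 sub r1 <- r2,r3: IF@9 ID@12 stall=2 (RAW on I3.r3 (WB@14)) EX@15 MEM@16 WB@17
I5 mul r3 <- r3,r1: IF@12 ID@15 stall=2 (RAW on I4.r1 (WB@17)) EX@18 MEM@19 WB@20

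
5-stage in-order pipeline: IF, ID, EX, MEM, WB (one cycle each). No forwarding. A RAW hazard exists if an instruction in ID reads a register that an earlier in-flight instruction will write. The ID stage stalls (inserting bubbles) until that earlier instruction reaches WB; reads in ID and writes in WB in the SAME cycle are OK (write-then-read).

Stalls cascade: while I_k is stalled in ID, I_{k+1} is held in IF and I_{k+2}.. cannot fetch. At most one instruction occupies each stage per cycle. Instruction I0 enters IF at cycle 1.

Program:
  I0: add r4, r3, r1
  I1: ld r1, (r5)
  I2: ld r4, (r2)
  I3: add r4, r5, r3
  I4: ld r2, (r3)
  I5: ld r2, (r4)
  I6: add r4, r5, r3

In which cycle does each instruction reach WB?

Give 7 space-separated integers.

Answer: 5 6 7 8 9 11 12

Derivation:
I0 add r4 <- r3,r1: IF@1 ID@2 stall=0 (-) EX@3 MEM@4 WB@5
I1 ld r1 <- r5: IF@2 ID@3 stall=0 (-) EX@4 MEM@5 WB@6
I2 ld r4 <- r2: IF@3 ID@4 stall=0 (-) EX@5 MEM@6 WB@7
I3 add r4 <- r5,r3: IF@4 ID@5 stall=0 (-) EX@6 MEM@7 WB@8
I4 ld r2 <- r3: IF@5 ID@6 stall=0 (-) EX@7 MEM@8 WB@9
I5 ld r2 <- r4: IF@6 ID@7 stall=1 (RAW on I3.r4 (WB@8)) EX@9 MEM@10 WB@11
I6 add r4 <- r5,r3: IF@7 ID@9 stall=0 (-) EX@10 MEM@11 WB@12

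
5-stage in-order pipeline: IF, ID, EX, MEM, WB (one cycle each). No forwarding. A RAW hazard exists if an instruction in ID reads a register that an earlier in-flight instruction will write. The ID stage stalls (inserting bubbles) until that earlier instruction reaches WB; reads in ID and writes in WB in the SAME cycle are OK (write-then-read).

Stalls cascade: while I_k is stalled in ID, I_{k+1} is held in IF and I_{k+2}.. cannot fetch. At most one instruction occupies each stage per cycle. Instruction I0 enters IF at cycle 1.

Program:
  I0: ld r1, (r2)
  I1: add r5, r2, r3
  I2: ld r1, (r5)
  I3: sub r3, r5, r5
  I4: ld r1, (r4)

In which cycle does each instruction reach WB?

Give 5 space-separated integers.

I0 ld r1 <- r2: IF@1 ID@2 stall=0 (-) EX@3 MEM@4 WB@5
I1 add r5 <- r2,r3: IF@2 ID@3 stall=0 (-) EX@4 MEM@5 WB@6
I2 ld r1 <- r5: IF@3 ID@4 stall=2 (RAW on I1.r5 (WB@6)) EX@7 MEM@8 WB@9
I3 sub r3 <- r5,r5: IF@4 ID@7 stall=0 (-) EX@8 MEM@9 WB@10
I4 ld r1 <- r4: IF@7 ID@8 stall=0 (-) EX@9 MEM@10 WB@11

Answer: 5 6 9 10 11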